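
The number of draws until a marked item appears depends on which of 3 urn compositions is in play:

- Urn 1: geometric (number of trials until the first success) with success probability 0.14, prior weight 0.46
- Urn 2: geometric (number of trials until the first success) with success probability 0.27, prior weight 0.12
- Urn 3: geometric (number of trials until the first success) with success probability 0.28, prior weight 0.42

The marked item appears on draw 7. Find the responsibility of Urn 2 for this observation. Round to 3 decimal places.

The responsibility of component k is π_k f_k(x) divided by Σ_j π_j f_j(x).
Component likelihoods at x = 7:
  p_1 = 0.14·(1−0.14)^6 = 0.14·0.404567 = 0.0566394
  p_2 = 0.27·(1−0.27)^6 = 0.27·0.151334 = 0.0408602
  p_3 = 0.28·(1−0.28)^6 = 0.28·0.139314 = 0.0390079
Unnormalised posteriors:
  π_1·p_1 = 0.46 × 0.0566394 = 0.0260541
  π_2·p_2 = 0.12 × 0.0408602 = 0.00490323
  π_3·p_3 = 0.42 × 0.0390079 = 0.0163833
Evidence: 0.0260541 + 0.00490323 + 0.0163833 = 0.0473407
P(Urn 2 | x) ≈ 0.104

0.104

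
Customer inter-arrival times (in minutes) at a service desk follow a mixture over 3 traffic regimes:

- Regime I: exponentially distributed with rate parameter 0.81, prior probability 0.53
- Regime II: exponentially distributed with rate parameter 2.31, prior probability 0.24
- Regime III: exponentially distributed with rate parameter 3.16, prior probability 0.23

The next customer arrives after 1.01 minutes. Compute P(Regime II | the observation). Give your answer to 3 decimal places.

0.197

P(component k | x) = π_k·f_k(x) / marginal(x), where marginal(x) = Σ_j π_j·f_j(x).
Exponential densities:
  f_I = 0.81·e^(−0.81·1.01) = 0.81·e^(−0.8181) = 0.357428
  f_II = 2.31·e^(−2.31·1.01) = 2.31·e^(−2.3331) = 0.224058
  f_III = 3.16·e^(−3.16·1.01) = 3.16·e^(−3.1916) = 0.129895
Multiply by the mixture weights:
  π_I·f_I = 0.53 × 0.357428 = 0.189437
  π_II·f_II = 0.24 × 0.224058 = 0.0537738
  π_III·f_III = 0.23 × 0.129895 = 0.0298759
Marginal: 0.189437 + 0.0537738 + 0.0298759 = 0.273087
So the posterior for Regime II is 0.0537738 / 0.273087 ≈ 0.197.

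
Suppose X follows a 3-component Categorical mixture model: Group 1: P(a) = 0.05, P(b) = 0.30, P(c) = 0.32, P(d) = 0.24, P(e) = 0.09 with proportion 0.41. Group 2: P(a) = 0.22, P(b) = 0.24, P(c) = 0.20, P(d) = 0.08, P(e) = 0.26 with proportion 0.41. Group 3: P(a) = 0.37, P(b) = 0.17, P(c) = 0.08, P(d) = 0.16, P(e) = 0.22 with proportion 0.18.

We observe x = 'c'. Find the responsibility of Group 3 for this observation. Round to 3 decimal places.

P(component k | x) = π_k·f_k(x) / marginal(x), where marginal(x) = Σ_j π_j·f_j(x).
Component likelihoods at x = 'c':
  f_1 = P(c | comp) = 0.32
  f_2 = P(c | comp) = 0.20
  f_3 = P(c | comp) = 0.08
Weight by the priors:
  π_1·f_1 = 0.41 × 0.32 = 0.1312
  π_2·f_2 = 0.41 × 0.2 = 0.082
  π_3·f_3 = 0.18 × 0.08 = 0.0144
Denominator: 0.1312 + 0.082 + 0.0144 = 0.2276
P(Group 3 | the observation) = 0.0144 / 0.2276 ≈ 0.063

0.063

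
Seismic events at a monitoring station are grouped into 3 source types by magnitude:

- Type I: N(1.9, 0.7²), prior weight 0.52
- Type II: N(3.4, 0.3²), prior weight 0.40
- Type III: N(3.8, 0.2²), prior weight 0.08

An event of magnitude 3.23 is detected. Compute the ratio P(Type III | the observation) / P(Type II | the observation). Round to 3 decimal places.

0.006

Posterior odds = (π_i f_i(x)) / (π_j f_j(x)); the normalising sum cancels.
Component likelihoods at x = 3.23:
  L_I = 0.0937369
  L_II = 1.13256
  L_III = 0.0343638
0.00274911 / 0.453023 ≈ 0.006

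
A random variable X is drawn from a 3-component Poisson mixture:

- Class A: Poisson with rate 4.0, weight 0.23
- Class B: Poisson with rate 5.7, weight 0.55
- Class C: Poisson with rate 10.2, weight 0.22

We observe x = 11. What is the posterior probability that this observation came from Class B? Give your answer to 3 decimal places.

0.269

The responsibility of component k is π_k f_k(x) divided by Σ_j π_j f_j(x).
Component likelihoods at x = 11:
  L_A = e^(−4.0)·4.0^11/11! = 0.00192454
  L_B = e^(−5.7)·5.7^11/11! = 0.0172977
  L_C = e^(−10.2)·10.2^11/11! = 0.115782
Unnormalised posteriors:
  π_A·L_A = 0.23 × 0.00192454 = 0.000442644
  π_B·L_B = 0.55 × 0.0172977 = 0.00951375
  π_C·L_C = 0.22 × 0.115782 = 0.0254721
Marginal: 0.000442644 + 0.00951375 + 0.0254721 = 0.0354285
Responsibility of Class B: 0.00951375 / 0.0354285 ≈ 0.269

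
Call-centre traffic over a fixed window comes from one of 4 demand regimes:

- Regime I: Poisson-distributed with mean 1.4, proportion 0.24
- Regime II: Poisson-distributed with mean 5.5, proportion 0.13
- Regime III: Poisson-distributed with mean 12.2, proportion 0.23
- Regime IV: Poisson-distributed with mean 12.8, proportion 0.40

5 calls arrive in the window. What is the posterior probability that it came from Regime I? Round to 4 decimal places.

0.0864

By Bayes' theorem, P(k | x) = π_k f_k(x) / Σ_j π_j f_j(x).
Evaluate each component's likelihood at the observed value:
  p_I = e^(−1.4)·1.4^5/5! = 0.0110521
  p_II = e^(−5.5)·5.5^5/5! = 0.171401
  p_III = e^(−12.2)·12.2^5/5! = 0.0113299
  p_IV = e^(−12.8)·12.8^5/5! = 0.00790495
Prior × likelihood for each component:
  π_I·p_I = 0.24 × 0.0110521 = 0.00265252
  π_II·p_II = 0.13 × 0.171401 = 0.0222821
  π_III·p_III = 0.23 × 0.0113299 = 0.00260587
  π_IV·p_IV = 0.40 × 0.00790495 = 0.00316198
Evidence: 0.00265252 + 0.0222821 + 0.00260587 + 0.00316198 = 0.0307025
Responsibility of Regime I: 0.00265252 / 0.0307025 ≈ 0.0864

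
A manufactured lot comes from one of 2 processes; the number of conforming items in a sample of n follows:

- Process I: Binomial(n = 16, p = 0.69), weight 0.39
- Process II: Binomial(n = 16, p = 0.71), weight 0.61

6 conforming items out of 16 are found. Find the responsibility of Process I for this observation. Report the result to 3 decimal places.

0.512

By Bayes' theorem, P(k | x) = w_k f_k(x) / Σ_j w_j f_j(x).
Binomial probabilities:
  f_I = C(16,6)·0.69^6·0.31^10 = 8008·0.107918·8.19628e-06 = 0.0070833
  f_II = C(16,6)·0.71^6·0.29^10 = 8008·0.1281·4.20707e-06 = 0.00431573
Prior × likelihood for each component:
  w_I·f_I = 0.39 × 0.0070833 = 0.00276249
  w_II·f_II = 0.61 × 0.00431573 = 0.00263259
Evidence: 0.00276249 + 0.00263259 = 0.00539508
So the posterior for Process I is 0.00276249 / 0.00539508 ≈ 0.512.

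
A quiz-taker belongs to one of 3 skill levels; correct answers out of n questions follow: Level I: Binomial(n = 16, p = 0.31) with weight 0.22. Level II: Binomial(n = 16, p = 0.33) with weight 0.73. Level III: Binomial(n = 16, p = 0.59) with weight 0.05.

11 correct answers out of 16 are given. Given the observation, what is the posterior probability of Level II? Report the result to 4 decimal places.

Apply Bayes' rule: the posterior for each component is proportional to its prior times its likelihood at x.
Evaluate each component's likelihood at the observed value:
  L_I = 0.00173583
  L_II = 0.00298064
  L_III = 0.152607
Multiply by the mixture weights:
  π_I·L_I = 0.22 × 0.00173583 = 0.000381882
  π_II·L_II = 0.73 × 0.00298064 = 0.00217587
  π_III·L_III = 0.05 × 0.152607 = 0.00763034
Evidence: 0.000381882 + 0.00217587 + 0.00763034 = 0.0101881
So the posterior for Level II is 0.00217587 / 0.0101881 ≈ 0.2136.

0.2136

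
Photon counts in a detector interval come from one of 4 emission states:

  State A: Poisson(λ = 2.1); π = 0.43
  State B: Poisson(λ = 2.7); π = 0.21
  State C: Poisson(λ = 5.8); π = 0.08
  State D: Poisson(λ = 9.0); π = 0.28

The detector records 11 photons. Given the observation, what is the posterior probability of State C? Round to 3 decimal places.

0.053

Posterior ∝ prior × likelihood, so P(k | x) ∝ π_k f_k(x); normalise over all components.
Poisson probabilities:
  p_A = 1.07458e-05
  p_B = 9.35946e-05
  p_C = 0.0189515
  p_D = 0.0970201
Weight by the priors:
  π_A·p_A = 0.43 × 1.07458e-05 = 4.62069e-06
  π_B·p_B = 0.21 × 9.35946e-05 = 1.96549e-05
  π_C·p_C = 0.08 × 0.0189515 = 0.00151612
  π_D·p_D = 0.28 × 0.0970201 = 0.0271656
Marginal: 4.62069e-06 + 1.96549e-05 + 0.00151612 + 0.0271656 = 0.028706
Responsibility of State C: 0.00151612 / 0.028706 ≈ 0.053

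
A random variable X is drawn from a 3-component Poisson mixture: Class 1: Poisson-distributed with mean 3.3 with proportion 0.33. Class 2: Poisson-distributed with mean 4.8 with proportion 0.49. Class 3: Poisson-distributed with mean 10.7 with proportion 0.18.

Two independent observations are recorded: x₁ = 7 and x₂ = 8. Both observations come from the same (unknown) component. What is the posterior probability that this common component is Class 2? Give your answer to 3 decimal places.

0.663

The responsibility of component k is π_k f_k(x) divided by Σ_j π_j f_j(x).
Since both observations come from the same component, the likelihood for component k is f_k(x₁)·f_k(x₂).
  f_1 = [e^(−3.3)·3.3^7/7! = 0.0311886] × [0.0128653] = 0.000401249
  f_2 = [e^(−4.8)·4.8^7/7! = 0.0958616] × [0.057517] = 0.00551367
  f_3 = [e^(−10.7)·10.7^7/7! = 0.0718298] × [0.0960724] = 0.00690087
Weight by the priors:
  π_1·f_1 = 0.33 × 0.000401249 = 0.000132412
  π_2·f_2 = 0.49 × 0.00551367 = 0.0027017
  π_3·f_3 = 0.18 × 0.00690087 = 0.00124216
Marginal: 0.000132412 + 0.0027017 + 0.00124216 = 0.00407626
So the posterior for Class 2 is 0.0027017 / 0.00407626 ≈ 0.663.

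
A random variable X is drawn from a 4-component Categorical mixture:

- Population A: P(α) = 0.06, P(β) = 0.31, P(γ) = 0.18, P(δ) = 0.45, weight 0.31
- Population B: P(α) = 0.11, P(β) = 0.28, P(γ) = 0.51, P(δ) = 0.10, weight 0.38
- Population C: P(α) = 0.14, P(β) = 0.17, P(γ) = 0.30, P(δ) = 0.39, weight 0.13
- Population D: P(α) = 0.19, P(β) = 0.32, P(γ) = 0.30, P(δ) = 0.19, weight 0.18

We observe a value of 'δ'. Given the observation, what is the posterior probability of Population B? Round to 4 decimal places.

Posterior ∝ prior × likelihood, so P(k | x) ∝ P(Z=k) f_k(x); normalise over all components.
Component likelihoods at x = 'δ':
  f_A = P(δ | comp) = 0.45
  f_B = P(δ | comp) = 0.10
  f_C = P(δ | comp) = 0.39
  f_D = P(δ | comp) = 0.19
Prior × likelihood for each component:
  P(Z=A)·f_A = 0.31 × 0.45 = 0.1395
  P(Z=B)·f_B = 0.38 × 0.1 = 0.038
  P(Z=C)·f_C = 0.13 × 0.39 = 0.0507
  P(Z=D)·f_D = 0.18 × 0.19 = 0.0342
Sum: 0.1395 + 0.038 + 0.0507 + 0.0342 = 0.2624
So the posterior for Population B is 0.038 / 0.2624 ≈ 0.1448.

0.1448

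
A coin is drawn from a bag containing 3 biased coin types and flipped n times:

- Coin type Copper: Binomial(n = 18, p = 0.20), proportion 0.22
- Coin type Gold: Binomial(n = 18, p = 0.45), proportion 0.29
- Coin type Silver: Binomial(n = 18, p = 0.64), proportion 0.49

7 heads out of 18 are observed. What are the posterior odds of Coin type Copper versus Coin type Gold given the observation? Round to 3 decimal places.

0.160

Only the two components matter; the odds are (π_i f_i(x)) / (π_j f_j(x)).
Binomial probabilities:
  f_Copper = 0.0349909
  f_Gold = 0.165665
  f_Silver = 0.0184222
0.00769799 / 0.048043 ≈ 0.160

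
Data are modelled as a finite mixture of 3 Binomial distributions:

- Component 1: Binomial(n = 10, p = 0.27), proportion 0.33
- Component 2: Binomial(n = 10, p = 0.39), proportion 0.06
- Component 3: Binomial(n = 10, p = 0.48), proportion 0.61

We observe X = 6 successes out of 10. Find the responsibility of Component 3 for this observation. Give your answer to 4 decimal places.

0.8927

The responsibility of component k is π_k f_k(x) divided by Σ_j π_j f_j(x).
Component likelihoods at x = 6 successes out of 10:
  p_1 = 0.0231043
  p_2 = 0.102312
  p_3 = 0.187793
Weight by the priors:
  π_1·p_1 = 0.33 × 0.0231043 = 0.00762443
  π_2·p_2 = 0.06 × 0.102312 = 0.00613872
  π_3·p_3 = 0.61 × 0.187793 = 0.114554
Sum: 0.00762443 + 0.00613872 + 0.114554 = 0.128317
So the posterior for Component 3 is 0.114554 / 0.128317 ≈ 0.8927.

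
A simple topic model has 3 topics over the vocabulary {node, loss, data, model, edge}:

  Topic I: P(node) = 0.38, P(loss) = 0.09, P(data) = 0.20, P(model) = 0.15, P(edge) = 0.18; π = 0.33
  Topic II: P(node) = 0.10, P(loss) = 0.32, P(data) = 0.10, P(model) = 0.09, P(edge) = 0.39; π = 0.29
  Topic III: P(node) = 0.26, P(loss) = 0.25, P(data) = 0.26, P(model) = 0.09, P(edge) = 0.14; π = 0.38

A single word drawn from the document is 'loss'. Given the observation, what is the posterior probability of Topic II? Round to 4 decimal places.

0.4267

By Bayes' theorem, P(k | x) = π_k f_k(x) / Σ_j π_j f_j(x).
Evaluate each component's likelihood at the observed value:
  L_I = 0.09
  L_II = 0.32
  L_III = 0.25
Prior × likelihood for each component:
  π_I·L_I = 0.33 × 0.09 = 0.0297
  π_II·L_II = 0.29 × 0.32 = 0.0928
  π_III·L_III = 0.38 × 0.25 = 0.095
Normaliser: 0.0297 + 0.0928 + 0.095 = 0.2175
So the posterior for Topic II is 0.0928 / 0.2175 ≈ 0.4267.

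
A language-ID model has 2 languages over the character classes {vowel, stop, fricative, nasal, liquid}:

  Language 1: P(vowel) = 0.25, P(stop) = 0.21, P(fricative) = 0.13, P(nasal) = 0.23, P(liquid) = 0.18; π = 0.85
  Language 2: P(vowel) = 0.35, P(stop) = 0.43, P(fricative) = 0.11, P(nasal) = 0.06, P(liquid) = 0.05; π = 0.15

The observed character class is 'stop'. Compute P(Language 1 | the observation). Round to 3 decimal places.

0.735

Apply Bayes' rule: the posterior for each component is proportional to its prior times its likelihood at x.
Evaluate each component's likelihood at the observed value:
  f_1 = 0.21
  f_2 = 0.43
Prior × likelihood for each component:
  π_1·f_1 = 0.85 × 0.21 = 0.1785
  π_2·f_2 = 0.15 × 0.43 = 0.0645
Sum: 0.1785 + 0.0645 = 0.243
P(Language 1 | the observation) ≈ 0.735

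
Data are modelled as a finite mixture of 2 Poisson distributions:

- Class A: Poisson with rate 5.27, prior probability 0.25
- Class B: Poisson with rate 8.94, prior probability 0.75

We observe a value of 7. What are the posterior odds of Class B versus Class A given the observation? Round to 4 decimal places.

3.0899

The posterior odds equal the prior odds times the likelihood ratio: (w_i/w_j)·(f_i(x)/f_j(x)).
Component likelihoods at x = 7:
  p_A = e^(−5.27)·5.27^7/7! = 0.115216
  p_B = e^(−8.94)·8.94^7/7! = 0.11867
Odds = (0.75/0.25) × (0.11867/0.115216) = 3 × 1.02998 ≈ 3.0899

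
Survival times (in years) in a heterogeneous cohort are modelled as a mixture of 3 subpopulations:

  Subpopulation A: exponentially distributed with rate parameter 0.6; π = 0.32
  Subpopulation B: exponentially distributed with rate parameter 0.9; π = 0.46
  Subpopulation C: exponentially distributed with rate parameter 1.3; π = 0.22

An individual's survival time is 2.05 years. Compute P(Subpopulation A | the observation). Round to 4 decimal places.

Apply Bayes' rule: the posterior for each component is proportional to its prior times its likelihood at x.
Evaluate each component's likelihood at the observed value:
  p_A = 0.6·e^(−0.6·2.05) = 0.6·e^(−1.2300) = 0.175376
  p_B = 0.9·e^(−0.9·2.05) = 0.9·e^(−1.8450) = 0.142223
  p_C = 1.3·e^(−1.3·2.05) = 1.3·e^(−2.6650) = 0.0904792
Multiply by the mixture weights:
  P(Z=A)·p_A = 0.32 × 0.175376 = 0.0561202
  P(Z=B)·p_B = 0.46 × 0.142223 = 0.0654225
  P(Z=C)·p_C = 0.22 × 0.0904792 = 0.0199054
Marginal: 0.0561202 + 0.0654225 + 0.0199054 = 0.141448
P(Subpopulation A | 2.05 years) = 0.0561202 / 0.141448 ≈ 0.3968

0.3968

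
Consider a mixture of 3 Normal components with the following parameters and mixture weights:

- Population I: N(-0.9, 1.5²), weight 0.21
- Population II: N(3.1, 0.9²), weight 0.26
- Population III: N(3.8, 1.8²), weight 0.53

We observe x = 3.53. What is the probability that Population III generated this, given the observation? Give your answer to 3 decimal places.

0.529

P(component k | x) = π_k·f_k(x) / marginal(x), where marginal(x) = Σ_j π_j·f_j(x).
Component likelihoods at x = 3.53:
  p_I = (1/(1.5·√(2π)))·exp(−(3.53−-0.9)²/(2·1.5²)) = 0.265962·exp(-4.36109) = 0.00339486
  p_II = (1/(0.9·√(2π)))·exp(−(3.53−3.1)²/(2·0.9²)) = 0.443269·exp(-0.11414) = 0.395457
  p_III = (1/(1.8·√(2π)))·exp(−(3.53−3.8)²/(2·1.8²)) = 0.221635·exp(-0.01125) = 0.219155
Multiply by the mixture weights:
  π_I·p_I = 0.21 × 0.00339486 = 0.000712921
  π_II·p_II = 0.26 × 0.395457 = 0.102819
  π_III·p_III = 0.53 × 0.219155 = 0.116152
Denominator: 0.000712921 + 0.102819 + 0.116152 = 0.219684
Responsibility of Population III: 0.116152 / 0.219684 ≈ 0.529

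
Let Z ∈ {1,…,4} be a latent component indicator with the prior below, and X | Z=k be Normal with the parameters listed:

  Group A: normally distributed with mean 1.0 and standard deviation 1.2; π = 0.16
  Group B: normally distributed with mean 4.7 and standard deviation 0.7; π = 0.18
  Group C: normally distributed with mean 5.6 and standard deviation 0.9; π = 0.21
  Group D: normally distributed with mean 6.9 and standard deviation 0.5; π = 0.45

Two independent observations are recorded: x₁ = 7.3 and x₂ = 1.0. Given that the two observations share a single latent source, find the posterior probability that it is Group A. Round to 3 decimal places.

By Bayes' theorem, P(k | x) = π_k f_k(x) / Σ_j π_j f_j(x).
Since both observations come from the same component, the likelihood for component k is f_k(x₁)·f_k(x₂).
  L_A = [3.44039e-07] × [0.332452] = 1.14377e-07
  L_B = [0.000575528] × [4.88634e-07] = 2.81223e-10
  L_C = [0.0744574] × [9.41957e-07] = 7.01356e-08
  L_D = [0.579383] × [4.63829e-31] = 2.68735e-31
Multiply by the mixture weights:
  π_A·L_A = 0.16 × 1.14377e-07 = 1.83002e-08
  π_B·L_B = 0.18 × 2.81223e-10 = 5.06201e-11
  π_C·L_C = 0.21 × 7.01356e-08 = 1.47285e-08
  π_D·L_D = 0.45 × 2.68735e-31 = 1.20931e-31
Denominator: 1.83002e-08 + 5.06201e-11 + 1.47285e-08 + 1.20931e-31 = 3.30793e-08
Responsibility of Group A: 1.83002e-08 / 3.30793e-08 ≈ 0.553

0.553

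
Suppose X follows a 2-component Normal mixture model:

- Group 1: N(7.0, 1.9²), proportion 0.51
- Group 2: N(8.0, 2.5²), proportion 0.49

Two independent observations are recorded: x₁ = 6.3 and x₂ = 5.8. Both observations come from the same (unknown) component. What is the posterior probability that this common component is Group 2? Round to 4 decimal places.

0.2809

By Bayes' theorem, P(k | x) = w_k f_k(x) / Σ_j w_j f_j(x).
Since both observations come from the same component, the likelihood for component k is f_k(x₁)·f_k(x₂).
  L_1 = [(1/(1.9·√(2π)))·exp(−(6.3−7.0)²/(2·1.9²)) = 0.209970·exp(-0.06787) = 0.196192] × [0.172004] = 0.0337458
  L_2 = [(1/(2.5·√(2π)))·exp(−(6.3−8.0)²/(2·2.5²)) = 0.159577·exp(-0.23120) = 0.126637] × [0.108346] = 0.0137206
Weight by the priors:
  w_1·L_1 = 0.51 × 0.0337458 = 0.0172104
  w_2·L_2 = 0.49 × 0.0137206 = 0.00672308
Sum: 0.0172104 + 0.00672308 = 0.0239335
P(Group 2 | x) ≈ 0.2809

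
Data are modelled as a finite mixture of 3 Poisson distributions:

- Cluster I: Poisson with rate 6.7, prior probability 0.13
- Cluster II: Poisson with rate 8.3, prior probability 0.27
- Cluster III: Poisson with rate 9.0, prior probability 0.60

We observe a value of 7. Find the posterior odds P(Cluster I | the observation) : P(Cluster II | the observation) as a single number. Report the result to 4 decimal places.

The posterior odds equal the prior odds times the likelihood ratio: (P(Z=i)/P(Z=j))·(f_i(x)/f_j(x)).
Component likelihoods at x = 7:
  f_I = 0.14802
  f_II = 0.133805
  f_III = 0.117116
Odds = (0.13/0.27) × (0.14802/0.133805) = 0.481481 × 1.10624 ≈ 0.5326

0.5326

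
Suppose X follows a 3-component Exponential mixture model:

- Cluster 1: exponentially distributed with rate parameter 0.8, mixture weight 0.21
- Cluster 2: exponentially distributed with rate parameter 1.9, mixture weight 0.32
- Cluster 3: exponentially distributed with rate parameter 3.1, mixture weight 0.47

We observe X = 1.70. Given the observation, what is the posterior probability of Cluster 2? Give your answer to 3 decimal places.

0.322

Posterior ∝ prior × likelihood, so P(k | x) ∝ π_k f_k(x); normalise over all components.
Component likelihoods at x = 1.70:
  L_1 = 0.8·e^(−0.8·1.70) = 0.8·e^(−1.3600) = 0.205329
  L_2 = 1.9·e^(−1.9·1.70) = 1.9·e^(−3.2300) = 0.0751592
  L_3 = 3.1·e^(−3.1·1.70) = 3.1·e^(−5.2700) = 0.0159452
Unnormalised posteriors:
  π_1·L_1 = 0.21 × 0.205329 = 0.043119
  π_2·L_2 = 0.32 × 0.0751592 = 0.024051
  π_3·L_3 = 0.47 × 0.0159452 = 0.00749424
Normaliser: 0.043119 + 0.024051 + 0.00749424 = 0.0746642
P(Cluster 2 | x) ≈ 0.322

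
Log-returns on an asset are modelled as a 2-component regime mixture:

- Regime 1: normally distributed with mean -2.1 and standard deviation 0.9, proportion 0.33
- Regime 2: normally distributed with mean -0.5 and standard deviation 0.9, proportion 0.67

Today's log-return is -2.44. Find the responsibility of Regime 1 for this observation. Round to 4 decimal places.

0.8240

Apply Bayes' rule: the posterior for each component is proportional to its prior times its likelihood at x.
Evaluate each component's likelihood at the observed value:
  L_1 = (1/(0.9·√(2π)))·exp(−(-2.44−-2.1)²/(2·0.9²)) = 0.443269·exp(-0.07136) = 0.412741
  L_2 = (1/(0.9·√(2π)))·exp(−(-2.44−-0.5)²/(2·0.9²)) = 0.443269·exp(-2.32321) = 0.0434221
Prior × likelihood for each component:
  π_1·L_1 = 0.33 × 0.412741 = 0.136204
  π_2·L_2 = 0.67 × 0.0434221 = 0.0290928
Sum: 0.136204 + 0.0290928 = 0.165297
P(Regime 1 | the observation) = 0.136204 / 0.165297 ≈ 0.8240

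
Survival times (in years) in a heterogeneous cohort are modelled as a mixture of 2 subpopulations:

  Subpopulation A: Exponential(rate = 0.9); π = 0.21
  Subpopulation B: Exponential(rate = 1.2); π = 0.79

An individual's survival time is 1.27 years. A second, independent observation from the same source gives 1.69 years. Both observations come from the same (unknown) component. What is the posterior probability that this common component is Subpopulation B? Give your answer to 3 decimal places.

0.733

P(component k | x) = π_k·f_k(x) / marginal(x), where marginal(x) = Σ_j π_j·f_j(x).
Since both observations come from the same component, the likelihood for component k is f_k(x₁)·f_k(x₂).
  L_A = [0.9·e^(−0.9·1.27) = 0.9·e^(−1.1430) = 0.286975] × [0.196644] = 0.0564319
  L_B = [1.2·e^(−1.2·1.27) = 1.2·e^(−1.5240) = 0.261407] × [0.157918] = 0.0412808
Multiply by the mixture weights:
  π_A·L_A = 0.21 × 0.0564319 = 0.0118507
  π_B·L_B = 0.79 × 0.0412808 = 0.0326119
Evidence: 0.0118507 + 0.0326119 = 0.0444626
P(Subpopulation B | x₁,x₂) = 0.0326119 / 0.0444626 ≈ 0.733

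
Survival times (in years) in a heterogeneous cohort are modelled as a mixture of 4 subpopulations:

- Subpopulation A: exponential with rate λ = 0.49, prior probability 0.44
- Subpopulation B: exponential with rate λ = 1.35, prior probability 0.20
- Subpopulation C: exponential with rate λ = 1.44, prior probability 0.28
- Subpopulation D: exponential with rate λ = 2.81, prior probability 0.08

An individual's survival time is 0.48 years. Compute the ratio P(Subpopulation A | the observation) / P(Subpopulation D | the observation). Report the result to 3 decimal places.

2.921

The posterior odds equal the prior odds times the likelihood ratio: (π_i/π_j)·(f_i(x)/f_j(x)).
Exponential densities:
  p_A = 0.49·e^(−0.49·0.48) = 0.49·e^(−0.2352) = 0.387302
  p_B = 1.35·e^(−1.35·0.48) = 1.35·e^(−0.6480) = 0.706173
  p_C = 1.44·e^(−1.44·0.48) = 1.44·e^(−0.6912) = 0.721403
  p_D = 2.81·e^(−2.81·0.48) = 2.81·e^(−1.3488) = 0.72934
0.170413 / 0.0583472 ≈ 2.921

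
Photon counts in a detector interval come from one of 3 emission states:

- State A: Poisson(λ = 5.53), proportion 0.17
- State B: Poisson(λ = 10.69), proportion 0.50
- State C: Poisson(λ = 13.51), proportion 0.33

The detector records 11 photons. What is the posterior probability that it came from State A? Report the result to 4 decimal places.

Apply Bayes' rule: the posterior for each component is proportional to its prior times its likelihood at x.
Evaluate each component's likelihood at the observed value:
  f_A = e^(−5.53)·5.53^11/11! = 0.0146951
  f_B = e^(−10.69)·10.69^11/11! = 0.118848
  f_C = e^(−13.51)·13.51^11/11! = 0.0930539
Weight by the priors:
  w_A·f_A = 0.17 × 0.0146951 = 0.00249817
  w_B·f_B = 0.50 × 0.118848 = 0.0594239
  w_C·f_C = 0.33 × 0.0930539 = 0.0307078
Denominator: 0.00249817 + 0.0594239 + 0.0307078 = 0.0926298
P(State A | data) ≈ 0.0270

0.0270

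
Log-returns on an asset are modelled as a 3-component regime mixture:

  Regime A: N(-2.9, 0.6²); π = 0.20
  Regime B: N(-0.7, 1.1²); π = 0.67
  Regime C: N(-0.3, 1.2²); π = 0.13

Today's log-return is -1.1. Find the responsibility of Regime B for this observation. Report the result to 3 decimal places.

By Bayes' theorem, P(k | x) = w_k f_k(x) / Σ_j w_j f_j(x).
Component likelihoods at x = -1.1:
  p_A = (1/(0.6·√(2π)))·exp(−(-1.1−-2.9)²/(2·0.6²)) = 0.664904·exp(-4.50000) = 0.00738641
  p_B = (1/(1.1·√(2π)))·exp(−(-1.1−-0.7)²/(2·1.1²)) = 0.362675·exp(-0.06612) = 0.339472
  p_C = (1/(1.2·√(2π)))·exp(−(-1.1−-0.3)²/(2·1.2²)) = 0.332452·exp(-0.22222) = 0.266207
Prior × likelihood for each component:
  w_A·p_A = 0.20 × 0.00738641 = 0.00147728
  w_B·p_B = 0.67 × 0.339472 = 0.227446
  w_C·p_C = 0.13 × 0.266207 = 0.0346069
Marginal: 0.00147728 + 0.227446 + 0.0346069 = 0.26353
P(Regime B | -1.1) ≈ 0.863

0.863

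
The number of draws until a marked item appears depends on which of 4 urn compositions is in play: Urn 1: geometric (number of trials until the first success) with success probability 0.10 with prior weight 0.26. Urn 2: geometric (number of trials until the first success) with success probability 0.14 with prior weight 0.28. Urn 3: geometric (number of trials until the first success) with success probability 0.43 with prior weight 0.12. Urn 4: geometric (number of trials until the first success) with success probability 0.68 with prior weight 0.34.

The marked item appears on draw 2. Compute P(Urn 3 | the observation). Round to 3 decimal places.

Posterior ∝ prior × likelihood, so P(k | x) ∝ π_k f_k(x); normalise over all components.
Component likelihoods at x = 2:
  p_1 = 0.10·(1−0.10)^1 = 0.10·0.9 = 0.09
  p_2 = 0.14·(1−0.14)^1 = 0.14·0.86 = 0.1204
  p_3 = 0.43·(1−0.43)^1 = 0.43·0.57 = 0.2451
  p_4 = 0.68·(1−0.68)^1 = 0.68·0.32 = 0.2176
Weight by the priors:
  π_1·p_1 = 0.26 × 0.09 = 0.0234
  π_2·p_2 = 0.28 × 0.1204 = 0.033712
  π_3·p_3 = 0.12 × 0.2451 = 0.029412
  π_4·p_4 = 0.34 × 0.2176 = 0.073984
Denominator: 0.0234 + 0.033712 + 0.029412 + 0.073984 = 0.160508
So the posterior for Urn 3 is 0.029412 / 0.160508 ≈ 0.183.

0.183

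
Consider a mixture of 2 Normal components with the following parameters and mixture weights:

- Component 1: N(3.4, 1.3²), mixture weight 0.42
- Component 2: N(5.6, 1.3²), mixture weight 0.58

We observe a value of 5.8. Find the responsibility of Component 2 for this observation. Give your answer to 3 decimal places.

0.882

P(component k | x) = π_k·f_k(x) / marginal(x), where marginal(x) = Σ_j π_j·f_j(x).
Evaluate each component's likelihood at the observed value:
  f_1 = (1/(1.3·√(2π)))·exp(−(5.8−3.4)²/(2·1.3²)) = 0.306879·exp(-1.70414) = 0.05583
  f_2 = (1/(1.3·√(2π)))·exp(−(5.8−5.6)²/(2·1.3²)) = 0.306879·exp(-0.01183) = 0.303268
Prior × likelihood for each component:
  π_1·f_1 = 0.42 × 0.05583 = 0.0234486
  π_2·f_2 = 0.58 × 0.303268 = 0.175896
Marginal: 0.0234486 + 0.175896 = 0.199344
P(Component 2 | the observation) ≈ 0.882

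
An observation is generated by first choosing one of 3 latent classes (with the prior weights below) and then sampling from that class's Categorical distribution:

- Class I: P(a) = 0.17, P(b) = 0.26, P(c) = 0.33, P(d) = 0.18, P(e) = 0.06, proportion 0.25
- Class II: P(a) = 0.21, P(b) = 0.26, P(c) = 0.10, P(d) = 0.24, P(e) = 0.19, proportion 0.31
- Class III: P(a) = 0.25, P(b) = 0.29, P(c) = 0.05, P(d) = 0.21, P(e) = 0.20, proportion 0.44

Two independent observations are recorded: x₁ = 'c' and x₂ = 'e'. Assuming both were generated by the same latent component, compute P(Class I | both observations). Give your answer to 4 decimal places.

0.3248

Apply Bayes' rule: the posterior for each component is proportional to its prior times its likelihood at x.
Since both observations come from the same component, the likelihood for component k is f_k(x₁)·f_k(x₂).
  p_I = [P(c | comp) = 0.33] × [0.06] = 0.0198
  p_II = [P(c | comp) = 0.10] × [0.19] = 0.019
  p_III = [P(c | comp) = 0.05] × [0.2] = 0.01
Unnormalised posteriors:
  w_I·p_I = 0.25 × 0.0198 = 0.00495
  w_II·p_II = 0.31 × 0.019 = 0.00589
  w_III·p_III = 0.44 × 0.01 = 0.0044
Marginal: 0.00495 + 0.00589 + 0.0044 = 0.01524
Responsibility of Class I: 0.00495 / 0.01524 ≈ 0.3248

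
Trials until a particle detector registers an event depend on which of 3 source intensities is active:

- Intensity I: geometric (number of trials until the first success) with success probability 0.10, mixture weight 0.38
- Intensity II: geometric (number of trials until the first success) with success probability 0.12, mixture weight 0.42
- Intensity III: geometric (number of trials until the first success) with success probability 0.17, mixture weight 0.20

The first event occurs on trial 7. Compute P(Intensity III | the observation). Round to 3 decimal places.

The responsibility of component k is π_k f_k(x) divided by Σ_j π_j f_j(x).
Component likelihoods at x = 7:
  f_I = 0.10·(1−0.10)^6 = 0.10·0.531441 = 0.0531441
  f_II = 0.12·(1−0.12)^6 = 0.12·0.464404 = 0.0557285
  f_III = 0.17·(1−0.17)^6 = 0.17·0.32694 = 0.0555799
Unnormalised posteriors:
  π_I·f_I = 0.38 × 0.0531441 = 0.0201948
  π_II·f_II = 0.42 × 0.0557285 = 0.023406
  π_III·f_III = 0.20 × 0.0555799 = 0.011116
Marginal: 0.0201948 + 0.023406 + 0.011116 = 0.0547167
So the posterior for Intensity III is 0.011116 / 0.0547167 ≈ 0.203.

0.203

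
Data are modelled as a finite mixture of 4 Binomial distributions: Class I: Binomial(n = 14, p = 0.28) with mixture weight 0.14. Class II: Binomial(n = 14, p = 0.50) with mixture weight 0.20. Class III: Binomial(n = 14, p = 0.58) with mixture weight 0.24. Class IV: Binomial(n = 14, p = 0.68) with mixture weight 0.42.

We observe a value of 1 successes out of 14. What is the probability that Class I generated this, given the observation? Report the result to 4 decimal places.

0.9750

P(component k | x) = π_k·f_k(x) / marginal(x), where marginal(x) = Σ_j π_j·f_j(x).
Component likelihoods at x = 1 successes out of 14:
  p_I = 0.0547783
  p_II = 0.000854492
  p_III = 0.000102754
  p_IV = 3.51226e-06
Weight by the priors:
  π_I·p_I = 0.14 × 0.0547783 = 0.00766896
  π_II·p_II = 0.20 × 0.000854492 = 0.000170898
  π_III·p_III = 0.24 × 0.000102754 = 2.46609e-05
  π_IV·p_IV = 0.42 × 3.51226e-06 = 1.47515e-06
Marginal: 0.00766896 + 0.000170898 + 2.46609e-05 + 1.47515e-06 = 0.007866
So the posterior for Class I is 0.00766896 / 0.007866 ≈ 0.9750.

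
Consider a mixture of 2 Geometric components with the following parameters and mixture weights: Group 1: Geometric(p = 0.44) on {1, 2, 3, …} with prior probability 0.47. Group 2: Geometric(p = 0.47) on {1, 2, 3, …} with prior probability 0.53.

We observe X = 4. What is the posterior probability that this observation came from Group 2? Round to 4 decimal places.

The responsibility of component k is π_k f_k(x) divided by Σ_j π_j f_j(x).
Evaluate each component's likelihood at the observed value:
  L_1 = 0.077271
  L_2 = 0.0699722
Weight by the priors:
  π_1·L_1 = 0.47 × 0.077271 = 0.0363174
  π_2·L_2 = 0.53 × 0.0699722 = 0.0370853
Marginal: 0.0363174 + 0.0370853 = 0.0734026
Responsibility of Group 2: 0.0370853 / 0.0734026 ≈ 0.5052

0.5052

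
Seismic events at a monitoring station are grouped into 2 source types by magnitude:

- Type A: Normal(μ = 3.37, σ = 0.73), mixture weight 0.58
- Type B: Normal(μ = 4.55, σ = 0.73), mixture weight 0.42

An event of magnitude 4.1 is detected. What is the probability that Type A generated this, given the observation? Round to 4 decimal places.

Apply Bayes' rule: the posterior for each component is proportional to its prior times its likelihood at x.
Normal densities:
  f_A = 0.331467
  f_B = 0.451931
Weight by the priors:
  P(Z=A)·f_A = 0.58 × 0.331467 = 0.192251
  P(Z=B)·f_B = 0.42 × 0.451931 = 0.189811
Sum: 0.192251 + 0.189811 = 0.382062
So the posterior for Type A is 0.192251 / 0.382062 ≈ 0.5032.

0.5032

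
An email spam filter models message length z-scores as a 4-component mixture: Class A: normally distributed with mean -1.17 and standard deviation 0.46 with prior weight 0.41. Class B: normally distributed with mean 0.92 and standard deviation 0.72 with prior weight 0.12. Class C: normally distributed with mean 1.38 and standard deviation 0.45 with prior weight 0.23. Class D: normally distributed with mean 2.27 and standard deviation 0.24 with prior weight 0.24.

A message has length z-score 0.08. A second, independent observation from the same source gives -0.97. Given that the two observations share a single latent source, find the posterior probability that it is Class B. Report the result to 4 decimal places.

0.0784

The responsibility of component k is P(Z=k) f_k(x) divided by Σ_j P(Z=j) f_j(x).
Since both observations come from the same component, the likelihood for component k is f_k(x₁)·f_k(x₂).
  p_A = [(1/(0.46·√(2π)))·exp(−(0.08−-1.17)²/(2·0.46²)) = 0.867266·exp(-3.69211) = 0.0216118] × [0.789048] = 0.0170527
  p_B = [(1/(0.72·√(2π)))·exp(−(0.08−0.92)²/(2·0.72²)) = 0.554087·exp(-0.68056) = 0.280554] × [0.0176725] = 0.00495808
  p_C = [(1/(0.45·√(2π)))·exp(−(0.08−1.38)²/(2·0.45²)) = 0.886538·exp(-4.17284) = 0.0136602] × [1.06107e-06] = 1.44944e-08
  p_D = [(1/(0.24·√(2π)))·exp(−(0.08−2.27)²/(2·0.24²)) = 1.662260·exp(-41.63281) = 1.37974e-18] × [4.42195e-40] = 6.10116e-58
Weight by the priors:
  P(Z=A)·p_A = 0.41 × 0.0170527 = 0.00699162
  P(Z=B)·p_B = 0.12 × 0.00495808 = 0.000594969
  P(Z=C)·p_C = 0.23 × 1.44944e-08 = 3.33371e-09
  P(Z=D)·p_D = 0.24 × 6.10116e-58 = 1.46428e-58
Normaliser: 0.00699162 + 0.000594969 + 3.33371e-09 + 1.46428e-58 = 0.00758659
So the posterior for Class B is 0.000594969 / 0.00758659 ≈ 0.0784.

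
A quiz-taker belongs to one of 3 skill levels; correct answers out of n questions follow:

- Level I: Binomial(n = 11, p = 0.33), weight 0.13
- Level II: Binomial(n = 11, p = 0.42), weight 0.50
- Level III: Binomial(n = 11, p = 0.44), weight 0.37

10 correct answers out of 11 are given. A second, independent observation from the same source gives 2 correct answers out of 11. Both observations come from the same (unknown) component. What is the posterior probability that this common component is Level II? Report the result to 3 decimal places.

0.507

By Bayes' theorem, P(k | x) = π_k f_k(x) / Σ_j π_j f_j(x).
Since both observations come from the same component, the likelihood for component k is f_k(x₁)·f_k(x₂).
  f_I = [0.000112877] × [0.162954] = 1.83938e-05
  f_II = [0.00108972] × [0.0720631] = 7.85284e-05
  f_III = [0.00167536] × [0.0576714] = 9.66202e-05
Prior × likelihood for each component:
  π_I·f_I = 0.13 × 1.83938e-05 = 2.39119e-06
  π_II·f_II = 0.50 × 7.85284e-05 = 3.92642e-05
  π_III·f_III = 0.37 × 9.66202e-05 = 3.57495e-05
Marginal: 2.39119e-06 + 3.92642e-05 + 3.57495e-05 = 7.74049e-05
P(Level II | x₁, x₂) = 3.92642e-05 / 7.74049e-05 ≈ 0.507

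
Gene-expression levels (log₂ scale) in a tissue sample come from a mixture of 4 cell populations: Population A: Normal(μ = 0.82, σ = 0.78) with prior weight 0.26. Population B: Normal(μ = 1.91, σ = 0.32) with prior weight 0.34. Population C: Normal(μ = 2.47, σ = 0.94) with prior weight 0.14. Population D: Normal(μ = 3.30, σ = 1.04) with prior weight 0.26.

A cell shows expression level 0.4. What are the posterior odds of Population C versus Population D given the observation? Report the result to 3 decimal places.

The posterior odds equal the prior odds times the likelihood ratio: (w_i/w_j)·(f_i(x)/f_j(x)).
Evaluate each component's likelihood at the observed value:
  p_A = 0.442441
  p_B = 1.82234e-05
  p_C = 0.0375626
  p_D = 0.0078604
Odds = (0.14/0.26) × (0.0375626/0.0078604) = 0.538462 × 4.77872 ≈ 2.573

2.573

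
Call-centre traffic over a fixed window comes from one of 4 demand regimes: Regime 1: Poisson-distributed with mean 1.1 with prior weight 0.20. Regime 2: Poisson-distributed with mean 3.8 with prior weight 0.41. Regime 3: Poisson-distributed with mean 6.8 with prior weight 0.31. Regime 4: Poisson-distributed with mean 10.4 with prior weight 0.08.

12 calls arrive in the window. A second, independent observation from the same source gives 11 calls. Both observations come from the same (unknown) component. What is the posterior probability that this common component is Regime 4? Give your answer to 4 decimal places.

0.7715

P(component k | x) = π_k·f_k(x) / marginal(x), where marginal(x) = Σ_j π_j·f_j(x).
Since both observations come from the same component, the likelihood for component k is f_k(x₁)·f_k(x₂).
  L_1 = [e^(−1.1)·1.1^12/12! = 2.18098e-09] × [2.37925e-08] = 5.18909e-17
  L_2 = [e^(−3.8)·3.8^12/12! = 0.000423396] × [0.00133704] = 5.66098e-07
  L_3 = [e^(−6.8)·6.8^12/12! = 0.0227283] × [0.0401088] = 0.000911606
  L_4 = [e^(−10.4)·10.4^12/12! = 0.101719] × [0.117368] = 0.0119385
Weight by the priors:
  π_1·L_1 = 0.20 × 5.18909e-17 = 1.03782e-17
  π_2·L_2 = 0.41 × 5.66098e-07 = 2.321e-07
  π_3·L_3 = 0.31 × 0.000911606 = 0.000282598
  π_4·L_4 = 0.08 × 0.0119385 = 0.000955078
Normaliser: 1.03782e-17 + 2.321e-07 + 0.000282598 + 0.000955078 = 0.00123791
So the posterior for Regime 4 is 0.000955078 / 0.00123791 ≈ 0.7715.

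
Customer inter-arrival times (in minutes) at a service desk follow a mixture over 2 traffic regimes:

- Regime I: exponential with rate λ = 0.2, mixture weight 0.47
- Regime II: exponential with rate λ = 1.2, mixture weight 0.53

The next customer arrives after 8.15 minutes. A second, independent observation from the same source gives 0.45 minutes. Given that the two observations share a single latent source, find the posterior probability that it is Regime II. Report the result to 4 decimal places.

0.0074

P(component k | x) = π_k·f_k(x) / marginal(x), where marginal(x) = Σ_j π_j·f_j(x).
Since both observations come from the same component, the likelihood for component k is f_k(x₁)·f_k(x₂).
  f_I = [0.0391859] × [0.182786] = 0.00716265
  f_II = [6.78862e-05] × [0.699298] = 4.74726e-05
Prior × likelihood for each component:
  π_I·f_I = 0.47 × 0.00716265 = 0.00336644
  π_II·f_II = 0.53 × 4.74726e-05 = 2.51605e-05
Evidence: 0.00336644 + 2.51605e-05 = 0.0033916
So the posterior for Regime II is 2.51605e-05 / 0.0033916 ≈ 0.0074.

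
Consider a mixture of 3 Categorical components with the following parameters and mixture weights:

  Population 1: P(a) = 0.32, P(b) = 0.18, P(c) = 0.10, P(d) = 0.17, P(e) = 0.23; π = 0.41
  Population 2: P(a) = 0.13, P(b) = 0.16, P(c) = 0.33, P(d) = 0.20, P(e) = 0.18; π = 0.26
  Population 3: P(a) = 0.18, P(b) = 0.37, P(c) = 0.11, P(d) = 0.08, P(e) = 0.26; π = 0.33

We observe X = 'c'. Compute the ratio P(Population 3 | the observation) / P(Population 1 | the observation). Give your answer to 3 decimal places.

Since P(k|x) ∝ π_k f_k(x), the posterior odds are π_i f_i(x) / (π_j f_j(x)).
Categorical probabilities:
  f_1 = P(c | comp) = 0.10
  f_2 = P(c | comp) = 0.33
  f_3 = P(c | comp) = 0.11
Odds = (0.33/0.41) × (0.11/0.1) = 0.804878 × 1.1 ≈ 0.885

0.885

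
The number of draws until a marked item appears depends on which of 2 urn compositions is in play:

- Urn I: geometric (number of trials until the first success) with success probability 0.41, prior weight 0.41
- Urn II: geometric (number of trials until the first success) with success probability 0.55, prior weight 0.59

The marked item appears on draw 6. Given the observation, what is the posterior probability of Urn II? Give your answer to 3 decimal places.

0.333

P(component k | x) = π_k·f_k(x) / marginal(x), where marginal(x) = Σ_j π_j·f_j(x).
Geometric probabilities:
  L_I = 0.0293119
  L_II = 0.010149
Prior × likelihood for each component:
  π_I·L_I = 0.41 × 0.0293119 = 0.0120179
  π_II·L_II = 0.59 × 0.010149 = 0.00598794
Normaliser: 0.0120179 + 0.00598794 = 0.0180058
So the posterior for Urn II is 0.00598794 / 0.0180058 ≈ 0.333.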